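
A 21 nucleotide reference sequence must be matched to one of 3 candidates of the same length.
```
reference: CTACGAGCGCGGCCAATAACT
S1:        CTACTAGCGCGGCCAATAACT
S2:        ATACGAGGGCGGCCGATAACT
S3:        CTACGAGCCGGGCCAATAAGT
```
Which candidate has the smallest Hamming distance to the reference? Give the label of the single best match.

S1

Hamming distances to reference — S1: 1; S2: 3; S3: 3.
Smallest is S1 with 1 mismatch.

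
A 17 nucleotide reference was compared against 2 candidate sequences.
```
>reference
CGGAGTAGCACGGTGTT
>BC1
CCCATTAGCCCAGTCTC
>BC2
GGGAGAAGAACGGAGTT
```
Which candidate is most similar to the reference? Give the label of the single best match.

BC1 differs at 7 bases; BC2 differs at 4 bases. The closest is BC2.

BC2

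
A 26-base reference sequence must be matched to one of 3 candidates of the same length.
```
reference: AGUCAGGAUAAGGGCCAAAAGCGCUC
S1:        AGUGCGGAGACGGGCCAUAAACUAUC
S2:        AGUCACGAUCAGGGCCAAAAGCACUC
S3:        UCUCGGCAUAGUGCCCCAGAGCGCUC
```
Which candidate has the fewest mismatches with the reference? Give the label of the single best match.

S1 differs at 8 positions; S2 differs at 3 positions; S3 differs at 9 positions. The closest is S2.

S2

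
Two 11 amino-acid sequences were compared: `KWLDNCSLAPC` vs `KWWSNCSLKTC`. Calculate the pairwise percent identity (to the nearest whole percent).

64%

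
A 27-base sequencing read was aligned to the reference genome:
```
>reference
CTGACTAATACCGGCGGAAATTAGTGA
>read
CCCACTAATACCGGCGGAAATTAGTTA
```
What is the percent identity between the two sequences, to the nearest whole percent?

3 positions differ (2, 3, 26), so 24 of 27 match: 24/27 = 88.89%.

89%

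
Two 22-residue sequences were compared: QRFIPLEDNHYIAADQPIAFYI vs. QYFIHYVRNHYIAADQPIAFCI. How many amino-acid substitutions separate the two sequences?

6

Comparing position by position, 6 positions differ: 2 (R/Y), 5 (P/H), 6 (L/Y), 7 (E/V), 8 (D/R), 21 (Y/C).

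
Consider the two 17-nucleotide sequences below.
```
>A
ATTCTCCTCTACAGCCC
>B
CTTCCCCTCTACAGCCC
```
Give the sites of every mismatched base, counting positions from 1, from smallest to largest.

Differences at site 1 (A→C), site 5 (T→C).

1, 5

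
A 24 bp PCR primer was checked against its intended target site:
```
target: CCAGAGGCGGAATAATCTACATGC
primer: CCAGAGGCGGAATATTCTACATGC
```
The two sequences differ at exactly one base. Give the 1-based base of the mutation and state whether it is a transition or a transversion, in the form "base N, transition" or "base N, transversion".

base 15, transversion

Base 15 changes A→T. A is a purine and T is a pyrimidine, so this is a transversion.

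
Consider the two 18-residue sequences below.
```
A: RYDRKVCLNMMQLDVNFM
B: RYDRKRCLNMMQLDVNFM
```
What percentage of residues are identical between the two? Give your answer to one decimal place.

1 position differs (6), so 17 of 18 match: 17/18 = 94.44%.

94.4%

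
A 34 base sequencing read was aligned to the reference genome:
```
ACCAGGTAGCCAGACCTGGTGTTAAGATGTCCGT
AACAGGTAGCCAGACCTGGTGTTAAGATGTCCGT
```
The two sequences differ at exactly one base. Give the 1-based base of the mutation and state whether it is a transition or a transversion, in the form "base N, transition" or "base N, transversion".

Base 2 changes C→A. C is a pyrimidine and A is a purine, so this is a transversion.

base 2, transversion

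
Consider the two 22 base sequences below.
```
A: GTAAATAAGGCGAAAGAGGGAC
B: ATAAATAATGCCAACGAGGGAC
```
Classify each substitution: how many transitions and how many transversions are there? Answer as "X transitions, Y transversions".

1 transition, 3 transversions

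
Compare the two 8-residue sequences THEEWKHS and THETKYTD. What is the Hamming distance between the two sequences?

The sequences differ at positions 4, 5, 6, 7, 8 (1-based) — 5 in total.

5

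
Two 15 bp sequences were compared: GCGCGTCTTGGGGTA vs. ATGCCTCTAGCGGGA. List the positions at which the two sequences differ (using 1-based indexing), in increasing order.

1, 2, 5, 9, 11, 14

Differences at position 1 (G→A), position 2 (C→T), position 5 (G→C), position 9 (T→A), position 11 (G→C), position 14 (T→G).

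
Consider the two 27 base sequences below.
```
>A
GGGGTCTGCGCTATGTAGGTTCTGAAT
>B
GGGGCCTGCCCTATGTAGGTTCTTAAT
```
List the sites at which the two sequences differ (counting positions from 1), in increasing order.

Scanning 1-based: 5: T/C; 10: G/C; 24: G/T.

5, 10, 24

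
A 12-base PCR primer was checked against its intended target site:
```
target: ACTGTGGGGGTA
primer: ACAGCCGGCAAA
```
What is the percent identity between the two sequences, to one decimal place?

Mismatches at positions 3, 5, 6, 9, 10, 11 (1-based): 6 of 12.
Identical positions: 6/12 = 50% → 50.0%.

50.0%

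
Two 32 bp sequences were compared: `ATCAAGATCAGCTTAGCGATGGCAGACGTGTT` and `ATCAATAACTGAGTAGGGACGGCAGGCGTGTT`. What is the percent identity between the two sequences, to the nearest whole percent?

75%

8 positions differ (6, 8, 10, 12, 13, 17, 20, 26), so 24 of 32 match: 24/32 = 75%.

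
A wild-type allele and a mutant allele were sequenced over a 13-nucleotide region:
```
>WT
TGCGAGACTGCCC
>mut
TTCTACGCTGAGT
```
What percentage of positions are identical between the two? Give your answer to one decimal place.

Mismatches at positions 2, 4, 6, 7, 11, 12, 13 (1-based): 7 of 13.
Identical positions: 6/13 = 46.15% → 46.2%.

46.2%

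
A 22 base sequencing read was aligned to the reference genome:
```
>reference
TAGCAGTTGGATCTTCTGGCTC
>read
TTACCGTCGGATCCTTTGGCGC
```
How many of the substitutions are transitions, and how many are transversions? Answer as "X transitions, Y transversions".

4 transitions, 3 transversions

Transitions (purine↔purine or pyrimidine↔pyrimidine): 3 G→A, 8 T→C, 14 T→C, 16 C→T.
Transversions (purine↔pyrimidine): 2 A→T, 5 A→C, 21 T→G.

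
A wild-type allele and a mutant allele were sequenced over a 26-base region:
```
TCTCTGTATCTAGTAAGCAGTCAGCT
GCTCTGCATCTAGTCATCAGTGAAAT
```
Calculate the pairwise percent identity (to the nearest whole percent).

7 positions differ (1, 7, 15, 17, 22, 24, 25), so 19 of 26 match: 19/26 = 73.08%.

73%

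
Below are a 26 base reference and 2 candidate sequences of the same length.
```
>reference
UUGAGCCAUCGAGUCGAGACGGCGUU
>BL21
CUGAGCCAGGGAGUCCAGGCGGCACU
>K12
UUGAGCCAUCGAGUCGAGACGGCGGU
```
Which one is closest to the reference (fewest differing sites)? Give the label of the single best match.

BL21 differs at 7 sites; K12 differs at 1 site. The closest is K12.

K12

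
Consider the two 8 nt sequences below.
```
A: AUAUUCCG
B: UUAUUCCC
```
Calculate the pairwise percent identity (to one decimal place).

75.0%

2 positions differ (1, 8), so 6 of 8 match: 6/8 = 75%.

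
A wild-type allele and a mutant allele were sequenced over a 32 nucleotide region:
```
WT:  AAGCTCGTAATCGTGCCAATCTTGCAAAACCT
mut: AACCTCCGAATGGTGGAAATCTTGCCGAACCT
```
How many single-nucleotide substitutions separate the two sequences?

Comparing position by position, 8 bases differ: 3 (G/C), 7 (G/C), 8 (T/G), 12 (C/G), 16 (C/G), 17 (C/A), 26 (A/C), 27 (A/G).

8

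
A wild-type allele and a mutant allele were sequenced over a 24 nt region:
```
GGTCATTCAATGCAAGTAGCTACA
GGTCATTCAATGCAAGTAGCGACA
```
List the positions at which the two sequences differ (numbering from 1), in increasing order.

Differences at position 21 (T→G).

21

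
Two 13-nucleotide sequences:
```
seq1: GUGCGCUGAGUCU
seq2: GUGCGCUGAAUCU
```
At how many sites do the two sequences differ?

1

The sequences differ at sites 10 (1-based) — 1 in total.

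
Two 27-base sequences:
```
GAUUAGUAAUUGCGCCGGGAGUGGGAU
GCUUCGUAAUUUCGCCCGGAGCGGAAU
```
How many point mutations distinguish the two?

Mismatches (1-based): base 2: A→C; base 5: A→C; base 12: G→U; base 17: G→C; base 22: U→C; base 25: G→A.

6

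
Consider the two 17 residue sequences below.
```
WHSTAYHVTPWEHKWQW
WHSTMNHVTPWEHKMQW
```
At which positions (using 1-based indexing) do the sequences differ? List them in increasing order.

Scanning 1-based: 5: A/M; 6: Y/N; 15: W/M.

5, 6, 15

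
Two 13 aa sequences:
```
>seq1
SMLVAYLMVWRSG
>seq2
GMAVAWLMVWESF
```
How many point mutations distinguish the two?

5

The sequences differ at positions 1, 3, 6, 11, 13 (1-based) — 5 in total.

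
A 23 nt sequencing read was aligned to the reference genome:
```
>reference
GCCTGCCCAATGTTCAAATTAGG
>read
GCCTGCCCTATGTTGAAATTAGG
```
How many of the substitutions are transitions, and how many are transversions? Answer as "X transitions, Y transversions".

0 transitions, 2 transversions

Mismatches (1-based):
site 9: A→T (purine→pyrimidine, transversion)
site 15: C→G (pyrimidine→purine, transversion)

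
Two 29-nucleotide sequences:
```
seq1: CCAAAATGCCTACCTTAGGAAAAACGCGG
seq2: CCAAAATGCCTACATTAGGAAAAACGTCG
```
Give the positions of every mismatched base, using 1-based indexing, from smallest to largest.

14, 27, 28

Differences at position 14 (C→A), position 27 (C→T), position 28 (G→C).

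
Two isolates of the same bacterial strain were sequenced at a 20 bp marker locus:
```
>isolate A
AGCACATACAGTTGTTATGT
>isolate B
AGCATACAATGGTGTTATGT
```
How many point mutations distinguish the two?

Mismatches (1-based): position 5: C→T; position 7: T→C; position 9: C→A; position 10: A→T; position 12: T→G.

5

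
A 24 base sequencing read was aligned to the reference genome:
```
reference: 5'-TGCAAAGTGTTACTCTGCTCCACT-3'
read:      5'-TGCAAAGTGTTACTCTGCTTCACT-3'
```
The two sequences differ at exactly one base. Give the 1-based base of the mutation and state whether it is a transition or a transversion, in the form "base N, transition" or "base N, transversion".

base 20, transition

Base 20 changes C→T. C is a pyrimidine and T is a pyrimidine, so this is a transition.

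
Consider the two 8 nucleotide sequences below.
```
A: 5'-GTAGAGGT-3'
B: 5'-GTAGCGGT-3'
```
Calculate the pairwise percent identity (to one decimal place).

87.5%

1 position differs (5), so 7 of 8 match: 7/8 = 87.5%.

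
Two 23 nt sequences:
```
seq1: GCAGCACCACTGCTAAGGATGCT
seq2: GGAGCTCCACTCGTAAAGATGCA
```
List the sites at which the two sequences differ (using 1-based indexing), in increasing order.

Scanning 1-based: 2: C/G; 6: A/T; 12: G/C; 13: C/G; 17: G/A; 23: T/A.

2, 6, 12, 13, 17, 23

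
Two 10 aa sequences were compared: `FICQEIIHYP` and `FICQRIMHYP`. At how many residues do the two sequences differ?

2

Mismatches (1-based): residue 5: E→R; residue 7: I→M.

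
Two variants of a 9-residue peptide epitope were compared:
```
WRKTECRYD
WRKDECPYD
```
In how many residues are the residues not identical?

Mismatches (1-based): residue 4: T→D; residue 7: R→P.

2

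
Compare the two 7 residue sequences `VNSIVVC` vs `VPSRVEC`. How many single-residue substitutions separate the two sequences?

Comparing position by position, 3 residues differ: 2 (N/P), 4 (I/R), 6 (V/E).

3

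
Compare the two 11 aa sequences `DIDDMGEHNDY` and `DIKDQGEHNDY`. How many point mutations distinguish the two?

2

Comparing position by position, 2 residues differ: 3 (D/K), 5 (M/Q).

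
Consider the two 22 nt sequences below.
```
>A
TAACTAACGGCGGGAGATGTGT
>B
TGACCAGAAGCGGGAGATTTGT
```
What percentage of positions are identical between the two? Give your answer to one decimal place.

72.7%

Mismatches at positions 2, 5, 7, 8, 9, 19 (1-based): 6 of 22.
Identical positions: 16/22 = 72.73% → 72.7%.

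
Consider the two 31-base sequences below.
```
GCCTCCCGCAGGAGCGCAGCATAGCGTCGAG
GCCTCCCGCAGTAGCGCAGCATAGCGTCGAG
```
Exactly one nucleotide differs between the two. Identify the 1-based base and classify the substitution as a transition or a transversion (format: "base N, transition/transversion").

The sequences differ only at base 12: G→T (purine→pyrimidine), a transversion.

base 12, transversion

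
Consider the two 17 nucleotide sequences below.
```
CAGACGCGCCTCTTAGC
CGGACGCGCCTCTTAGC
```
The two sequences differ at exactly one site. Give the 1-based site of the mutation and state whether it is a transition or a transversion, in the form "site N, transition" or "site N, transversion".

site 2, transition

Site 2 changes A→G. A is a purine and G is a purine, so this is a transition.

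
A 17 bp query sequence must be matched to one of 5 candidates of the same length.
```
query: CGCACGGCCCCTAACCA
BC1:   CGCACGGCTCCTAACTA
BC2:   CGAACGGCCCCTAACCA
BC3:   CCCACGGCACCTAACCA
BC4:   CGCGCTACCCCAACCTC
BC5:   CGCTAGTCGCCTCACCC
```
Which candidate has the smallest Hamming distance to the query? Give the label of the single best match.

BC2

BC1 differs at 2 sites; BC2 differs at 1 site; BC3 differs at 2 sites; BC4 differs at 7 sites; BC5 differs at 6 sites. The closest is BC2.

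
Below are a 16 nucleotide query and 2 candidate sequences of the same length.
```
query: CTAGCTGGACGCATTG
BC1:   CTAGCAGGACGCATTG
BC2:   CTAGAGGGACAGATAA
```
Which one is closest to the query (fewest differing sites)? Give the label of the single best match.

BC1

Hamming distances to query — BC1: 1; BC2: 6.
Smallest is BC1 with 1 mismatch.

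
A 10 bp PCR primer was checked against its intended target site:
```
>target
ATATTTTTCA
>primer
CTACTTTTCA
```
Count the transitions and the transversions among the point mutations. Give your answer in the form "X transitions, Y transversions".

Transitions (purine↔purine or pyrimidine↔pyrimidine): 4 T→C.
Transversions (purine↔pyrimidine): 1 A→C.

1 transition, 1 transversion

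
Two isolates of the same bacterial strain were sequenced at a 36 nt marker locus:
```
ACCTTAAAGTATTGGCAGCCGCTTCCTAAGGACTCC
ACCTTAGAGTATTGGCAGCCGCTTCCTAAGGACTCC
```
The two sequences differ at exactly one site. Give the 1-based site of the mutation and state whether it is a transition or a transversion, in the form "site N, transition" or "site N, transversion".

site 7, transition

The sequences differ only at site 7: A→G (purine→purine), a transition.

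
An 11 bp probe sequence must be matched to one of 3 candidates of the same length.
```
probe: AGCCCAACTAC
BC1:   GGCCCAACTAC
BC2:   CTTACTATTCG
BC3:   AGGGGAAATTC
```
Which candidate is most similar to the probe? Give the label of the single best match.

BC1

BC1 differs at 1 base; BC2 differs at 8 bases; BC3 differs at 5 bases. The closest is BC1.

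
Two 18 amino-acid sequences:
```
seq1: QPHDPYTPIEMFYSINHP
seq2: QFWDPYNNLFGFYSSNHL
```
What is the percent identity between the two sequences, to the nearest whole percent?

9 positions differ (2, 3, 7, 8, 9, 10, 11, 15, 18), so 9 of 18 match: 9/18 = 50%.

50%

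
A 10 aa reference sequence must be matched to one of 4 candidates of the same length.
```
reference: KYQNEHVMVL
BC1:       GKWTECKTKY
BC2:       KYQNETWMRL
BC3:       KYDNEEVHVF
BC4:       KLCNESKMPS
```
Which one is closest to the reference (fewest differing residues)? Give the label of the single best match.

BC2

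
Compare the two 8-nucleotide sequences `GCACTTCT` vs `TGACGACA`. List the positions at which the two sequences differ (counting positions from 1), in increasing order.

1, 2, 5, 6, 8

Differences at position 1 (G→T), position 2 (C→G), position 5 (T→G), position 6 (T→A), position 8 (T→A).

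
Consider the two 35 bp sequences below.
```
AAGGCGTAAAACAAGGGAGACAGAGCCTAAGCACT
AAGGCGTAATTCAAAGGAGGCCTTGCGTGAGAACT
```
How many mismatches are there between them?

Comparing position by position, 10 bases differ: 10 (A/T), 11 (A/T), 15 (G/A), 20 (A/G), 22 (A/C), 23 (G/T), 24 (A/T), 27 (C/G), 29 (A/G), 32 (C/A).

10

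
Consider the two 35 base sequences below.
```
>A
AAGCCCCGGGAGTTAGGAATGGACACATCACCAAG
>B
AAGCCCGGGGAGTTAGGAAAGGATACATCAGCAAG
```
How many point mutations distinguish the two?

4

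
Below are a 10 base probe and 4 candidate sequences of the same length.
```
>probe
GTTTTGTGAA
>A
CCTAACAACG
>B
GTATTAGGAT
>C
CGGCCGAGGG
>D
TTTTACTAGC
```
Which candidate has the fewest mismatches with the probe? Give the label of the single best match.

B

A differs at 9 sites; B differs at 4 sites; C differs at 8 sites; D differs at 6 sites. The closest is B.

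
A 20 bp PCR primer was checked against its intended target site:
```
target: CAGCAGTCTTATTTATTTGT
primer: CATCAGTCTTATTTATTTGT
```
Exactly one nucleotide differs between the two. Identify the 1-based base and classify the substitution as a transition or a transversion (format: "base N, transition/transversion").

Base 3 changes G→T. G is a purine and T is a pyrimidine, so this is a transversion.

base 3, transversion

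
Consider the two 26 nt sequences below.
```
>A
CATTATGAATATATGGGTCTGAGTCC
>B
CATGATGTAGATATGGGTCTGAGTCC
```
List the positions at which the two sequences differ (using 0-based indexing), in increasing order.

Scanning 0-based: 3: T/G; 7: A/T; 9: T/G.

3, 7, 9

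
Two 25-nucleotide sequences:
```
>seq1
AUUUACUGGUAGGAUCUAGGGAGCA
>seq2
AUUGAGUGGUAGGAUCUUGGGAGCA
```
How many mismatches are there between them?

Mismatches (1-based): base 4: U→G; base 6: C→G; base 18: A→U.

3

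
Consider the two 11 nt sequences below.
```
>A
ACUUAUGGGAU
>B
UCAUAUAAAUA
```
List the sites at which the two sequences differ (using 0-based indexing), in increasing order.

Scanning 0-based: 0: A/U; 2: U/A; 6: G/A; 7: G/A; 8: G/A; 9: A/U; 10: U/A.

0, 2, 6, 7, 8, 9, 10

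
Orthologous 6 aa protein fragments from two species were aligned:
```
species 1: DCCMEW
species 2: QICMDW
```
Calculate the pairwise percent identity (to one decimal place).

Mismatches at positions 1, 2, 5 (1-based): 3 of 6.
Identical positions: 3/6 = 50% → 50.0%.

50.0%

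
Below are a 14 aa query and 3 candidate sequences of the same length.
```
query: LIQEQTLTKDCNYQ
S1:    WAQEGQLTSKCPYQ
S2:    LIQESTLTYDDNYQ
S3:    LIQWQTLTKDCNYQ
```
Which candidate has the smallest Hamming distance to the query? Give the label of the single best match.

S3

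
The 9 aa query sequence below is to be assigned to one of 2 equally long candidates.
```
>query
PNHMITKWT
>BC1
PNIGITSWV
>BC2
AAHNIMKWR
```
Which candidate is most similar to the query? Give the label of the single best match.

BC1

Hamming distances to query — BC1: 4; BC2: 5.
Smallest is BC1 with 4 mismatches.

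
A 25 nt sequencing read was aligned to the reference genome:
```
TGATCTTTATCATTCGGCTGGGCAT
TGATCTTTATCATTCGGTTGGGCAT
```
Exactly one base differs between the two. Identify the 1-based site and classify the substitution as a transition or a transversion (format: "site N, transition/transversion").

Site 18 changes C→T. C is a pyrimidine and T is a pyrimidine, so this is a transition.

site 18, transition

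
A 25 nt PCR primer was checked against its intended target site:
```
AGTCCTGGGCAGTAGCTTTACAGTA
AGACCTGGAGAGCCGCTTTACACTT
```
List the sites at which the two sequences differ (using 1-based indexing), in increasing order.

3, 9, 10, 13, 14, 23, 25

Scanning 1-based: 3: T/A; 9: G/A; 10: C/G; 13: T/C; 14: A/C; 23: G/C; 25: A/T.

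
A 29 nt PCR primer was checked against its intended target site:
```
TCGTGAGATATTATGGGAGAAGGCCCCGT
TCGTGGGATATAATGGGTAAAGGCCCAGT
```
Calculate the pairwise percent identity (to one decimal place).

82.8%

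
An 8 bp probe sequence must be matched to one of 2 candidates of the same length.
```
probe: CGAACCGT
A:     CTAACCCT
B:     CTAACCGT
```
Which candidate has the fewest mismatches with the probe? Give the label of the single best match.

B

A differs at 2 positions; B differs at 1 position. The closest is B.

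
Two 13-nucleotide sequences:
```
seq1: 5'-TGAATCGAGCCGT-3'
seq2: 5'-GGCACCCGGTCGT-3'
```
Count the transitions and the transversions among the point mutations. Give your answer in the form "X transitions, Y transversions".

Transitions (purine↔purine or pyrimidine↔pyrimidine): 5 T→C, 8 A→G, 10 C→T.
Transversions (purine↔pyrimidine): 1 T→G, 3 A→C, 7 G→C.

3 transitions, 3 transversions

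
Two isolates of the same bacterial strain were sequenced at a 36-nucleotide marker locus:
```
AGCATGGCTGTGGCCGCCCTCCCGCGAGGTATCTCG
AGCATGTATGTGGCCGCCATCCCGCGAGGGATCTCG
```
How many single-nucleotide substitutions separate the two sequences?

4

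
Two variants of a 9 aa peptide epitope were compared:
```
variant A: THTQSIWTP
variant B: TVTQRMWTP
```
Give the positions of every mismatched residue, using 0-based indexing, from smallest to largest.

1, 4, 5

Differences at position 1 (H→V), position 4 (S→R), position 5 (I→M).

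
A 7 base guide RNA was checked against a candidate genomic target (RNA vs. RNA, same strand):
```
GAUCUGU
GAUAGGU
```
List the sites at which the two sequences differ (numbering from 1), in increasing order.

4, 5

Scanning 1-based: 4: C/A; 5: U/G.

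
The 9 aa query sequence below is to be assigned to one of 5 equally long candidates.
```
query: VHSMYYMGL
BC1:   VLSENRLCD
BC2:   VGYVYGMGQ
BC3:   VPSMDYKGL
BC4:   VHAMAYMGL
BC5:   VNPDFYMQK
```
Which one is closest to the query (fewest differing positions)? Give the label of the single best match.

BC4

BC1 differs at 7 positions; BC2 differs at 5 positions; BC3 differs at 3 positions; BC4 differs at 2 positions; BC5 differs at 6 positions. The closest is BC4.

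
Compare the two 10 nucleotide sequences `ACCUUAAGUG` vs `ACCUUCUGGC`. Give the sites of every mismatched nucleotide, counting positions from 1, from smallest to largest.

Scanning 1-based: 6: A/C; 7: A/U; 9: U/G; 10: G/C.

6, 7, 9, 10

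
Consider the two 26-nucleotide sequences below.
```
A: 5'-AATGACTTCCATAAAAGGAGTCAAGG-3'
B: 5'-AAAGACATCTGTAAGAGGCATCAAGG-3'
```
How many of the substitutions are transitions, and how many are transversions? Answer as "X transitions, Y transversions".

4 transitions, 3 transversions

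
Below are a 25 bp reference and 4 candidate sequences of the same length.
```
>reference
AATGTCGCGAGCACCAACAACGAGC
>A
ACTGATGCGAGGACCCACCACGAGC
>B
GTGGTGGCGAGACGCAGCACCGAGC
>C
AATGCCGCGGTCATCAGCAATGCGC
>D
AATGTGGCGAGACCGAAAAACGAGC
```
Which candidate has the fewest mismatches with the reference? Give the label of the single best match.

Hamming distances to reference — A: 6; B: 9; C: 7; D: 5.
Smallest is D with 5 mismatches.

D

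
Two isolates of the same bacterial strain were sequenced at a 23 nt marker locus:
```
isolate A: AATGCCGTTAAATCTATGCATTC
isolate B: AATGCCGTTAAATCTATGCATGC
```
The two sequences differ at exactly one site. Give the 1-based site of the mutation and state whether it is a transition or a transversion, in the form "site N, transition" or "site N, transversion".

The sequences differ only at site 22: T→G (pyrimidine→purine), a transversion.

site 22, transversion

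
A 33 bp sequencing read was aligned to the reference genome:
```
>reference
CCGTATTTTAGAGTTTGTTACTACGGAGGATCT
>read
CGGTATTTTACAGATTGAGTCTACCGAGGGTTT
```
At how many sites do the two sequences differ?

The sequences differ at sites 2, 11, 14, 18, 19, 20, 25, 30, 32 (1-based) — 9 in total.

9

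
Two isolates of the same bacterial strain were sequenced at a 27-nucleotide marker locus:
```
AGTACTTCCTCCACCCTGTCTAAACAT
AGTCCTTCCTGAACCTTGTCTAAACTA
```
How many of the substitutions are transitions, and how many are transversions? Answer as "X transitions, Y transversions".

Mismatches (1-based):
site 4: A→C (purine→pyrimidine, transversion)
site 11: C→G (pyrimidine→purine, transversion)
site 12: C→A (pyrimidine→purine, transversion)
site 16: C→T (pyrimidine→pyrimidine, transition)
site 26: A→T (purine→pyrimidine, transversion)
site 27: T→A (pyrimidine→purine, transversion)

1 transition, 5 transversions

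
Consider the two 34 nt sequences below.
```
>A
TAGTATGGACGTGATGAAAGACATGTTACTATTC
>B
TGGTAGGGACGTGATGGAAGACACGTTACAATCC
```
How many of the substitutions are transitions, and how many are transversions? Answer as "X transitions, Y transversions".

Mismatches (1-based):
position 2: A→G (purine→purine, transition)
position 6: T→G (pyrimidine→purine, transversion)
position 17: A→G (purine→purine, transition)
position 24: T→C (pyrimidine→pyrimidine, transition)
position 30: T→A (pyrimidine→purine, transversion)
position 33: T→C (pyrimidine→pyrimidine, transition)

4 transitions, 2 transversions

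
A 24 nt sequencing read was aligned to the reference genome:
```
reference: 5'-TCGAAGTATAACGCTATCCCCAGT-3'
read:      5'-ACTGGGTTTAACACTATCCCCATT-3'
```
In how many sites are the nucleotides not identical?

7

Comparing position by position, 7 sites differ: 1 (T/A), 3 (G/T), 4 (A/G), 5 (A/G), 8 (A/T), 13 (G/A), 23 (G/T).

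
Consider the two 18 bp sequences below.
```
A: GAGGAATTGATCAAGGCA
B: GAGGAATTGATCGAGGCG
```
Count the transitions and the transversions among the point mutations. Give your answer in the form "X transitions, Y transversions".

2 transitions, 0 transversions

Mismatches (1-based):
base 13: A→G (purine→purine, transition)
base 18: A→G (purine→purine, transition)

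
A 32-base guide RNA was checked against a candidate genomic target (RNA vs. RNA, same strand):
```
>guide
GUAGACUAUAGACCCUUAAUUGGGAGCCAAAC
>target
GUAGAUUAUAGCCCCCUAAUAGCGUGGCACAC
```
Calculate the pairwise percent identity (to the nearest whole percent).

8 positions differ (6, 12, 16, 21, 23, 25, 27, 30), so 24 of 32 match: 24/32 = 75%.

75%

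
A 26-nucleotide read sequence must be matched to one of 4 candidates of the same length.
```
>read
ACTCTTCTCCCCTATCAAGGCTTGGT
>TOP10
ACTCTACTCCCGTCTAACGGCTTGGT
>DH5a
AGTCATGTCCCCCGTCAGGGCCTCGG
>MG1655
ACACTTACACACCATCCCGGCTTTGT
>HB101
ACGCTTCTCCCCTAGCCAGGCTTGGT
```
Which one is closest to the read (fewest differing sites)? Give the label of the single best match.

Hamming distances to read — TOP10: 5; DH5a: 9; MG1655: 9; HB101: 3.
Smallest is HB101 with 3 mismatches.

HB101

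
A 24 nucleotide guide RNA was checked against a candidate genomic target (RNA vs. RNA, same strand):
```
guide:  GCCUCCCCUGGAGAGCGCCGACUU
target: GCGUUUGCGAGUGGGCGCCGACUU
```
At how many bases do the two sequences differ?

8

Comparing position by position, 8 bases differ: 3 (C/G), 5 (C/U), 6 (C/U), 7 (C/G), 9 (U/G), 10 (G/A), 12 (A/U), 14 (A/G).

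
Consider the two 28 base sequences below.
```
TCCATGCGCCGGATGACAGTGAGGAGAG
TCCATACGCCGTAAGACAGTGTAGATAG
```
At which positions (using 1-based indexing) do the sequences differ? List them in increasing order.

6, 12, 14, 22, 23, 26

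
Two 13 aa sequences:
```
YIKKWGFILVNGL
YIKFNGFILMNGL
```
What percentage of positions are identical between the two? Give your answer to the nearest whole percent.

Mismatches at positions 4, 5, 10 (1-based): 3 of 13.
Identical positions: 10/13 = 76.92% → 77%.

77%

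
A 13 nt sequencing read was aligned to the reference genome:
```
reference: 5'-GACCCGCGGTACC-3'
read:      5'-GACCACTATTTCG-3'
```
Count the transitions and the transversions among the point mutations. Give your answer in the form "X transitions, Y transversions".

Mismatches (1-based):
base 5: C→A (pyrimidine→purine, transversion)
base 6: G→C (purine→pyrimidine, transversion)
base 7: C→T (pyrimidine→pyrimidine, transition)
base 8: G→A (purine→purine, transition)
base 9: G→T (purine→pyrimidine, transversion)
base 11: A→T (purine→pyrimidine, transversion)
base 13: C→G (pyrimidine→purine, transversion)

2 transitions, 5 transversions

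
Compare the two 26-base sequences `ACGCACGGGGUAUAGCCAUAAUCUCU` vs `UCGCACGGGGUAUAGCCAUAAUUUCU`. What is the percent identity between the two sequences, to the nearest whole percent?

92%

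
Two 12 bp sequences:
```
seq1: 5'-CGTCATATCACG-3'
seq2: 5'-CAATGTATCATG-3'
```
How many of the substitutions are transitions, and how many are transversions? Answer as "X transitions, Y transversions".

4 transitions, 1 transversion

Transitions (purine↔purine or pyrimidine↔pyrimidine): 2 G→A, 4 C→T, 5 A→G, 11 C→T.
Transversions (purine↔pyrimidine): 3 T→A.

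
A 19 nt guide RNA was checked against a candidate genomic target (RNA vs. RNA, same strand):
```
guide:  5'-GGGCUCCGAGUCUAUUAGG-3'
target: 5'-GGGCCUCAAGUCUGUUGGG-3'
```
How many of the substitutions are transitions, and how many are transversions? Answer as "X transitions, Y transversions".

5 transitions, 0 transversions

Transitions (purine↔purine or pyrimidine↔pyrimidine): 5 U→C, 6 C→U, 8 G→A, 14 A→G, 17 A→G.
Transversions (purine↔pyrimidine): none.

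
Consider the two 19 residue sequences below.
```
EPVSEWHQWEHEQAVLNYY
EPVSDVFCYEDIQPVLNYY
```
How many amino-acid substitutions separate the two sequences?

8

The sequences differ at positions 5, 6, 7, 8, 9, 11, 12, 14 (1-based) — 8 in total.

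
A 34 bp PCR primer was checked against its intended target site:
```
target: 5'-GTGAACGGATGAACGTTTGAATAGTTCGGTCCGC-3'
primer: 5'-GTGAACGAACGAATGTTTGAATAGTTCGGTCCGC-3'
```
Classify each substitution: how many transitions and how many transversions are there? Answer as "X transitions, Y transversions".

3 transitions, 0 transversions

Mismatches (1-based):
base 8: G→A (purine→purine, transition)
base 10: T→C (pyrimidine→pyrimidine, transition)
base 14: C→T (pyrimidine→pyrimidine, transition)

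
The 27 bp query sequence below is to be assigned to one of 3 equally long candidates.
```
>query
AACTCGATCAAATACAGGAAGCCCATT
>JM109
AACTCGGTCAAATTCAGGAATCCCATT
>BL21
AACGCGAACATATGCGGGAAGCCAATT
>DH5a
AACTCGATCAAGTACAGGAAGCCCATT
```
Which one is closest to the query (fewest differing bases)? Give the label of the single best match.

DH5a

Hamming distances to query — JM109: 3; BL21: 6; DH5a: 1.
Smallest is DH5a with 1 mismatch.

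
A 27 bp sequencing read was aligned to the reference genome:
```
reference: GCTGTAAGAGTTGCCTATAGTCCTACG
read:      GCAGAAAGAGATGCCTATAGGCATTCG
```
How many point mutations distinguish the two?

Comparing position by position, 6 sites differ: 3 (T/A), 5 (T/A), 11 (T/A), 21 (T/G), 23 (C/A), 25 (A/T).

6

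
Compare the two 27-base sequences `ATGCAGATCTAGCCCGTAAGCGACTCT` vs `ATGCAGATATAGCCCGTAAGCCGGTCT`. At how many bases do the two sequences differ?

4

Mismatches (1-based): base 9: C→A; base 22: G→C; base 23: A→G; base 24: C→G.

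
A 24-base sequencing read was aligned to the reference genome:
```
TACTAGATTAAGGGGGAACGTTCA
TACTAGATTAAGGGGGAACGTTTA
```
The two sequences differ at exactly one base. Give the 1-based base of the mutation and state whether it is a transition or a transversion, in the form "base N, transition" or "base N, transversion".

The sequences differ only at base 23: C→T (pyrimidine→pyrimidine), a transition.

base 23, transition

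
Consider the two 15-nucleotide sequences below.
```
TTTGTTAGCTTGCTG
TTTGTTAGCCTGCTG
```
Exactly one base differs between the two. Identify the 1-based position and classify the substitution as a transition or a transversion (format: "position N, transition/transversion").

position 10, transition

Position 10 changes T→C. T is a pyrimidine and C is a pyrimidine, so this is a transition.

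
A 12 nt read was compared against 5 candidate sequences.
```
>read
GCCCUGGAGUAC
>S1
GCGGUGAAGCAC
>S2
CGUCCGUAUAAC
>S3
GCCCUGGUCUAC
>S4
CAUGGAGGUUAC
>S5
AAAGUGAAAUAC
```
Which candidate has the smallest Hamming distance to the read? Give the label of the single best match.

S3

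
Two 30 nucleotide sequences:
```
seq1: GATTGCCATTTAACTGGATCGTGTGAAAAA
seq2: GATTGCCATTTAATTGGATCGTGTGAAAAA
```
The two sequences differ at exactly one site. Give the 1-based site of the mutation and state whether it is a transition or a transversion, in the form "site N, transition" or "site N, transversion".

site 14, transition

Site 14 changes C→T. C is a pyrimidine and T is a pyrimidine, so this is a transition.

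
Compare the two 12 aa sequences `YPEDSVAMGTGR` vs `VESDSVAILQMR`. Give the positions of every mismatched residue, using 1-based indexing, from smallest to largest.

1, 2, 3, 8, 9, 10, 11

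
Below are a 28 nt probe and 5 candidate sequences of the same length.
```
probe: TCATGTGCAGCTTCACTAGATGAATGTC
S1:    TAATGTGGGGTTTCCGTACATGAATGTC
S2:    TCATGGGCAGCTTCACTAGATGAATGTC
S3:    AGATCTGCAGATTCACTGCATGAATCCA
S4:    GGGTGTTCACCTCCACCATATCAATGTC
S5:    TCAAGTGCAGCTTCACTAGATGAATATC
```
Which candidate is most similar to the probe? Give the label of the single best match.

S1 differs at 7 sites; S2 differs at 1 site; S3 differs at 9 sites; S4 differs at 9 sites; S5 differs at 2 sites. The closest is S2.

S2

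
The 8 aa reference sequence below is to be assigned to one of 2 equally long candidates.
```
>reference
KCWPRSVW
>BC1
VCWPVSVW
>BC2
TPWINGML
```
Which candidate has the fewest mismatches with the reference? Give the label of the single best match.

BC1

Hamming distances to reference — BC1: 2; BC2: 7.
Smallest is BC1 with 2 mismatches.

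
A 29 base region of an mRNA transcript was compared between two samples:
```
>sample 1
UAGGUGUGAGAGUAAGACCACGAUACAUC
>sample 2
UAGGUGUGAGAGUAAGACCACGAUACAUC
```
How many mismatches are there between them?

0

The two sequences are identical at every position.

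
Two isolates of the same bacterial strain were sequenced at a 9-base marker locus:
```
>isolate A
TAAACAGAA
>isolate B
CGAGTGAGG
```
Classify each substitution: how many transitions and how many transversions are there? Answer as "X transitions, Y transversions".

Mismatches (1-based):
site 1: T→C (pyrimidine→pyrimidine, transition)
site 2: A→G (purine→purine, transition)
site 4: A→G (purine→purine, transition)
site 5: C→T (pyrimidine→pyrimidine, transition)
site 6: A→G (purine→purine, transition)
site 7: G→A (purine→purine, transition)
site 8: A→G (purine→purine, transition)
site 9: A→G (purine→purine, transition)

8 transitions, 0 transversions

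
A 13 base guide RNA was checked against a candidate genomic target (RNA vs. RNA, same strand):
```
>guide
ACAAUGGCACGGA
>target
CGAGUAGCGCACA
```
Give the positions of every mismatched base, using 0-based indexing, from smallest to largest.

Differences at position 0 (A→C), position 1 (C→G), position 3 (A→G), position 5 (G→A), position 8 (A→G), position 10 (G→A), position 11 (G→C).

0, 1, 3, 5, 8, 10, 11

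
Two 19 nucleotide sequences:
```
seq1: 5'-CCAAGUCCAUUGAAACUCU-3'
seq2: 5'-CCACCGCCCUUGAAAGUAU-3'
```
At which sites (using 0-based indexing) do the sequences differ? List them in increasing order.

3, 4, 5, 8, 15, 17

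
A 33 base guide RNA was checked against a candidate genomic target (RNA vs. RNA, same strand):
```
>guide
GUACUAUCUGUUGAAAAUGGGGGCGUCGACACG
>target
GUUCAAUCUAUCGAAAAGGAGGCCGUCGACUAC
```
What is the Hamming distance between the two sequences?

The sequences differ at sites 3, 5, 10, 12, 18, 20, 23, 31, 32, 33 (1-based) — 10 in total.

10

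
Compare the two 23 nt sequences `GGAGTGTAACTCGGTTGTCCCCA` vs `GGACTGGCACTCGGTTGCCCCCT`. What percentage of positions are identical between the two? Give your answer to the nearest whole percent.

78%

5 positions differ (4, 7, 8, 18, 23), so 18 of 23 match: 18/23 = 78.26%.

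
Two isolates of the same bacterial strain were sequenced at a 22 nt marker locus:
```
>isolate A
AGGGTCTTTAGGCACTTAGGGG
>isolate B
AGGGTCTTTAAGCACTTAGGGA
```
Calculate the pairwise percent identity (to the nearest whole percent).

91%

Mismatches at positions 11, 22 (1-based): 2 of 22.
Identical positions: 20/22 = 90.91% → 91%.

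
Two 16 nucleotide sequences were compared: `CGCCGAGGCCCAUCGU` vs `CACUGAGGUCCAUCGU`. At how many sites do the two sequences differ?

3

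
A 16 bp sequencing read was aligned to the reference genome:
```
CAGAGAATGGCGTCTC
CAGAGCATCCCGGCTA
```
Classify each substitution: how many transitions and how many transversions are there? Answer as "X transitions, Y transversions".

0 transitions, 5 transversions

Mismatches (1-based):
site 6: A→C (purine→pyrimidine, transversion)
site 9: G→C (purine→pyrimidine, transversion)
site 10: G→C (purine→pyrimidine, transversion)
site 13: T→G (pyrimidine→purine, transversion)
site 16: C→A (pyrimidine→purine, transversion)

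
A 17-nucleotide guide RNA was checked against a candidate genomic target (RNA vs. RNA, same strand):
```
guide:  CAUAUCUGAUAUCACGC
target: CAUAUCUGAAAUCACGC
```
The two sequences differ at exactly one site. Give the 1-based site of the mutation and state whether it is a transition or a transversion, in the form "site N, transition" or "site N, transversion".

site 10, transversion

The sequences differ only at site 10: U→A (pyrimidine→purine), a transversion.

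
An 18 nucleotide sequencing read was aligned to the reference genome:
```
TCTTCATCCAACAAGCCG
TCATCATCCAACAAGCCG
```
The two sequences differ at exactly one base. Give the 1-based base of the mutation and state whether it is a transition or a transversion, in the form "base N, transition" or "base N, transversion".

Base 3 changes T→A. T is a pyrimidine and A is a purine, so this is a transversion.

base 3, transversion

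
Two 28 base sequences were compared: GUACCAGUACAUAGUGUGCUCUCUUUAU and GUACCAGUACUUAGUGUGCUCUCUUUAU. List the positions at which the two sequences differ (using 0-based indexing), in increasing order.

10

Scanning 0-based: 10: A/U.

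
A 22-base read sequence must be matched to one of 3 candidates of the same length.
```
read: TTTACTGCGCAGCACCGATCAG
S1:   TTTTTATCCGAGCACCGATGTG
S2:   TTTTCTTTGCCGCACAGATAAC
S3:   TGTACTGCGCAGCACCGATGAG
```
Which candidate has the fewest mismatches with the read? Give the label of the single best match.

S1 differs at 8 sites; S2 differs at 7 sites; S3 differs at 2 sites. The closest is S3.

S3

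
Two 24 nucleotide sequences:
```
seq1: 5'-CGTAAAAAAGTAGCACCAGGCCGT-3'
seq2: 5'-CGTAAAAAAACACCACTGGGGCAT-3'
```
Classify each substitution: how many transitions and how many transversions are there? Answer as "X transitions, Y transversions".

5 transitions, 2 transversions

Transitions (purine↔purine or pyrimidine↔pyrimidine): 10 G→A, 11 T→C, 17 C→T, 18 A→G, 23 G→A.
Transversions (purine↔pyrimidine): 13 G→C, 21 C→G.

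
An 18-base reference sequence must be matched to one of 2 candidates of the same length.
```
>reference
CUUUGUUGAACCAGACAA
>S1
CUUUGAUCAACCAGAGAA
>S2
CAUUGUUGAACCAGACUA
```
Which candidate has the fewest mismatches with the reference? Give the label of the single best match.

Hamming distances to reference — S1: 3; S2: 2.
Smallest is S2 with 2 mismatches.

S2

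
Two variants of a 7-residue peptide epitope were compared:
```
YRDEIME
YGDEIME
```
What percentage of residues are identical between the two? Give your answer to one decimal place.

1 position differs (2), so 6 of 7 match: 6/7 = 85.71%.

85.7%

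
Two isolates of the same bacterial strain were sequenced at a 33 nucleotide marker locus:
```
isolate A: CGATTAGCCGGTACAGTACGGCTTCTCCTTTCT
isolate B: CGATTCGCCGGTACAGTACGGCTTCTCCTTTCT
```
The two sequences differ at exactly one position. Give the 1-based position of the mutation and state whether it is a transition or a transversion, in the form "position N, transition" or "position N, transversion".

position 6, transversion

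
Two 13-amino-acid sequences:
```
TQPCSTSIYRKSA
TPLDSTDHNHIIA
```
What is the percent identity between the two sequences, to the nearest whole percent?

9 positions differ (2, 3, 4, 7, 8, 9, 10, 11, 12), so 4 of 13 match: 4/13 = 30.77%.

31%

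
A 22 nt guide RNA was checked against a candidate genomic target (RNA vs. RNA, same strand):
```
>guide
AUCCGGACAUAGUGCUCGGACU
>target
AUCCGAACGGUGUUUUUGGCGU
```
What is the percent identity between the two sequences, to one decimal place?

59.1%

9 positions differ (6, 9, 10, 11, 14, 15, 17, 20, 21), so 13 of 22 match: 13/22 = 59.09%.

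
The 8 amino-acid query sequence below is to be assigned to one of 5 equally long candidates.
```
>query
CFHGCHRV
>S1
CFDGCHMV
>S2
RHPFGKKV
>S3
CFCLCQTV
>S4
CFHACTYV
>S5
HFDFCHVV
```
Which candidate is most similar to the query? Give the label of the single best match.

S1

S1 differs at 2 positions; S2 differs at 7 positions; S3 differs at 4 positions; S4 differs at 3 positions; S5 differs at 4 positions. The closest is S1.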